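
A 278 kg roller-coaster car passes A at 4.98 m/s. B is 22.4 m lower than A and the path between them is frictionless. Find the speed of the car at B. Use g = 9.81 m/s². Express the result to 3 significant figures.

Equating total energy at the two states: ½mv₀² + mgh = ½mv²
v² = v₀² + 2gh = (4.98)² + 2(9.81)(22.4) = 464.29
v = √464.29 = 21.55 m/s

v = 21.5 m/s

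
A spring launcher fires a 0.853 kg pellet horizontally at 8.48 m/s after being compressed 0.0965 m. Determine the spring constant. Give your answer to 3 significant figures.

k = 6590 N/m

Energy stored in the spring equals the launch KE: ½kx² = ½mv²
k = mv²/x² = (0.853)(8.48)²/(0.0965)² = 6587 N/m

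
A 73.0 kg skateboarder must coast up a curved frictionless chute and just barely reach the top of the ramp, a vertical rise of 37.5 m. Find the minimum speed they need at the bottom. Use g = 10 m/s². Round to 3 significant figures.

At the top they are momentarily at rest, so all KE converts to PE: ½mv² = mgh
v = √(2gh) = √(2 × 10 × 37.5) = 27.39 m/s

v = 27.4 m/s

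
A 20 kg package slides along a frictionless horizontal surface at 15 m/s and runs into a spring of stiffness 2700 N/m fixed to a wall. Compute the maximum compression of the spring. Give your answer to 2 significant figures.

x = 1.3 m

Conservation of energy between contact and max compression: ½mv² = ½kx²
x = v√(m/k) = 15 × √(20/2700) = 1.291 m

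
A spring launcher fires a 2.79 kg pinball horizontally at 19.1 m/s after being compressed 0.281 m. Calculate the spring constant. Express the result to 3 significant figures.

k = 12900 N/m

Spring PE at full compression equals KE at release: ½kx² = ½mv²
k = mv²/x² = (2.79)(19.1)²/(0.281)² = 12890 N/m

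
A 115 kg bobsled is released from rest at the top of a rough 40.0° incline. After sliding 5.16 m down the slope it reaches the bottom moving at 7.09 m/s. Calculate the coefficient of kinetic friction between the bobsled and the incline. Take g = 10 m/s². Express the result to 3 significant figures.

Energy balance down the incline: mg L sinθ − ½mv² = μ_k (mg cosθ) L
mgL sinθ = 3814.3 J; ½mv² = 2890.4 J
W_f = 3814.3 − 2890.4 = 923.9 J
μ_k = W_f/(mg cosθ · L) = 923.9/(881.0 × 5.16) = 0.2032

μ_k = 0.203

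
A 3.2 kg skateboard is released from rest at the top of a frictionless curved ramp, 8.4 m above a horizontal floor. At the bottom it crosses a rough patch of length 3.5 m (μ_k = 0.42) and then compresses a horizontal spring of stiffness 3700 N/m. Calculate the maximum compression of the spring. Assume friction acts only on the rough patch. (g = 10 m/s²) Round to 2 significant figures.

Initial energy: E₁ = mgh = (3.2)(10)(8.4) = 268.80 J
Friction removes W_f = μ_k mg d = (0.42)(3.2)(10)(3.5) = 47.04 J
Energy reaching the spring: E = 268.80 − 47.04 = 221.76 J
At max compression ½kx² = E ⇒ x = √(2E/k) = √(2 × 221.76/3700) = 0.3462 m

x = 0.35 m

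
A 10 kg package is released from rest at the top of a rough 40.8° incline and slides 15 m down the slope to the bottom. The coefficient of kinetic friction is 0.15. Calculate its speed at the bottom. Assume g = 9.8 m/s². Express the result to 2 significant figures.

Work–energy: mg(L sinθ) − μ_k(mg cosθ)L = ½mv²
mgh = mgL sinθ = (10)(9.8)(15)sin40.8° = 960.53 J
W_f = μ_k mg cosθ · L = (0.15)(10)(9.8)cos40.8°·15 = 166.9 J
½mv² = 960.53 − 166.9 = 793.61 J
v = √(2 × 793.61/10) = 12.60 m/s

v = 13 m/s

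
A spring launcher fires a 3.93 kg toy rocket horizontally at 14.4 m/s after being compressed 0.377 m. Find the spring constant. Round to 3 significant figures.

Energy stored in the spring equals the launch KE: ½kx² = ½mv²
k = mv²/x² = (3.93)(14.4)²/(0.377)² = 5734 N/m

k = 5730 N/m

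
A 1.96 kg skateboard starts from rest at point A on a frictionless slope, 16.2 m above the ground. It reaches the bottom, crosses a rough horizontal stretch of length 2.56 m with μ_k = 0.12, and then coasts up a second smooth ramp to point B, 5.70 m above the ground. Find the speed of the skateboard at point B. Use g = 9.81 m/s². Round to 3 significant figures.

v = 14.1 m/s

Energy at A: mgh₁ = (1.96)(9.81)(16.2) = 311.49 J
Friction loss: W_f = μ_k mg d = 5.907 J
At B: ½mv² + mgh₂ = mgh₁ − W_f
½mv² = 311.49 − 5.907 − 109.60 = 195.98 J
v = √(2 × 195.98/1.96) = 14.14 m/s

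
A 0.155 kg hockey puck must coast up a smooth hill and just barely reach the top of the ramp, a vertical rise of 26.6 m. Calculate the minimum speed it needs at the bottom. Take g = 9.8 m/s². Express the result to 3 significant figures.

At the top it is momentarily at rest, so all KE converts to PE: ½mv² = mgh
v = √(2gh) = √(2 × 9.8 × 26.6) = 22.83 m/s

v = 22.8 m/s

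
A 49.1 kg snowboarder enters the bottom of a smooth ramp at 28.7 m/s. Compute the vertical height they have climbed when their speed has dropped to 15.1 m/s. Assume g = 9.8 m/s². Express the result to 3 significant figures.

h = 30.4 m

Conservation of energy: ½mv₁² = ½mv₂² + mgh
h = (v₁² − v₂²)/(2g) = (28.7² − 15.1²)/(2 × 9.8) = 30.39 m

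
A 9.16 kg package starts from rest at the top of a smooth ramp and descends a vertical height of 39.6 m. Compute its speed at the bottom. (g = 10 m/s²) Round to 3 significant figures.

Energy conservation between the two points: mgh = ½mv²
The mass cancels from both sides.
v = √(2gh) = √(2 × 10 × 39.6) = √792.00 = 28.14 m/s

v = 28.1 m/s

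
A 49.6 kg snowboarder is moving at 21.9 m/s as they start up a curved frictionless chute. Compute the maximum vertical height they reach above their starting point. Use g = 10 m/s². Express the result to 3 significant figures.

h = 24.0 m

By energy conservation, ½mv² = mgh
h = v²/(2g) = 21.9²/(2 × 10) = 23.98 m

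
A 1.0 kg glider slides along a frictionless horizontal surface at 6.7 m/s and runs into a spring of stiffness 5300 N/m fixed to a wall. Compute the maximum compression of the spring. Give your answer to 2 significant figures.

Conservation of energy between contact and max compression: ½mv² = ½kx²
x = v√(m/k) = 6.7 × √(1.0/5300) = 0.09203 m

x = 0.092 m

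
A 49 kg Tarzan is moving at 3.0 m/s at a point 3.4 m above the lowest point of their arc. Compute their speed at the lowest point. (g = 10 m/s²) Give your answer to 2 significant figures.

v = 8.8 m/s

Mechanical energy is conserved (no friction): ½mv₀² + mgh = ½mv²
v² = v₀² + 2gh = (3.0)² + 2(10)(3.4) = 77.000
v = √77.000 = 8.775 m/s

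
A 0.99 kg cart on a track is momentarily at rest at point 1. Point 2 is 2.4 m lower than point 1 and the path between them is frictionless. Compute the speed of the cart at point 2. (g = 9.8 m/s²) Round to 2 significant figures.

Mechanical energy is conserved (no friction): mgh = ½mv²
v = √(2gh) = √(2 × 9.8 × 2.4) = √47.040 = 6.859 m/s

v = 6.9 m/s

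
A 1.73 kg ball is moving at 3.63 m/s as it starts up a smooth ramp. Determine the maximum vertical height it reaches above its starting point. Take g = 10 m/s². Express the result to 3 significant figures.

h = 0.659 m

Setting KE at the bottom equal to PE gained: ½mv² = mgh
h = v²/(2g) = 3.63²/(2 × 10) = 0.6588 m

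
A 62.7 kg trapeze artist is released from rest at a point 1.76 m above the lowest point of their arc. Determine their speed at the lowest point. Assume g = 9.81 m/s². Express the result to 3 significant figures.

v = 5.88 m/s

Equating total energy at the two states: mgh = ½mv²
The mass cancels from both sides.
v = √(2gh) = √(2 × 9.81 × 1.76) = √34.531 = 5.876 m/s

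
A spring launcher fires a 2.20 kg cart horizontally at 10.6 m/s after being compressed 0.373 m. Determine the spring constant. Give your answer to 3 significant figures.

k = 1780 N/m

Spring PE at full compression equals KE at release: ½kx² = ½mv²
k = mv²/x² = (2.20)(10.6)²/(0.373)² = 1777 N/m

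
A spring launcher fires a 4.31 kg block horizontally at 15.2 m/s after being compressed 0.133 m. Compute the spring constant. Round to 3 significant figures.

k = 56300 N/m

Spring PE at full compression equals KE at release: ½kx² = ½mv²
k = mv²/x² = (4.31)(15.2)²/(0.133)² = 56294 N/m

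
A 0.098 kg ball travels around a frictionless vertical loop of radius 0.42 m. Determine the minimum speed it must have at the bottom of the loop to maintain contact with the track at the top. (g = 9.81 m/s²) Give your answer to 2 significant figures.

v = 4.5 m/s

At the top: mg = mv_top²/r ⇒ v_top² = gr = 4.120 m²/s²
Energy from bottom to top (height 2r): ½mv_bot² = ½mv_top² + mg(2r)
v_bot² = gr + 4gr = 5gr = 20.60
v_bot = √(5gr) = 4.539 m/s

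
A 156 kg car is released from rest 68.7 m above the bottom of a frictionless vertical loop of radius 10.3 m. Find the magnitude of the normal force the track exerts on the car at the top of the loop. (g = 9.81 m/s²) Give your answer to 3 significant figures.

Energy from release to top (height 2r): mgh = ½mv_top² + mg(2r)
v_top² = 2g(h − 2r) = 2(9.81)(68.7 − 20.60) = 943.72 m²/s²
At the top, both N and weight point toward the centre: N + mg = mv_top²/r
N = m(v_top²/r − g) = 156(943.72/10.3 − 9.81) = 12763 N

N = 12800 N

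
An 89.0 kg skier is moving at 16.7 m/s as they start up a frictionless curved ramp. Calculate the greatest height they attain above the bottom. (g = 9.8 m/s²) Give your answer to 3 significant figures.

h = 14.2 m

By energy conservation, ½mv² = mgh
h = v²/(2g) = 16.7²/(2 × 9.8) = 14.23 m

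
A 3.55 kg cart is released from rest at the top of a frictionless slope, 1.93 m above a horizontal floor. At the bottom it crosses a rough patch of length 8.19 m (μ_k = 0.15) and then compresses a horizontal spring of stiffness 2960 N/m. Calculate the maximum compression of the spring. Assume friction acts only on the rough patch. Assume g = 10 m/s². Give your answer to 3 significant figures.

Initial energy: E₁ = mgh = (3.55)(10)(1.93) = 68.515 J
Friction removes W_f = μ_k mg d = (0.15)(3.55)(10)(8.19) = 43.61 J
Energy reaching the spring: E = 68.515 − 43.61 = 24.903 J
At max compression ½kx² = E ⇒ x = √(2E/k) = √(2 × 24.903/2960) = 0.1297 m

x = 0.130 m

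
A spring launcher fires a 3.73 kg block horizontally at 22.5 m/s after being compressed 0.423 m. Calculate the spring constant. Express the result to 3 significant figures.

Spring PE at full compression equals KE at release: ½kx² = ½mv²
k = mv²/x² = (3.73)(22.5)²/(0.423)² = 10553 N/m

k = 10600 N/m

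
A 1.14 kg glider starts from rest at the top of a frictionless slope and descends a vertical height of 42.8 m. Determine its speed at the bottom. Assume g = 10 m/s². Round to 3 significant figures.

v = 29.3 m/s

Mechanical energy is conserved (no friction): mgh = ½mv²
v = √(2gh) = √(2 × 10 × 42.8) = √856.00 = 29.26 m/s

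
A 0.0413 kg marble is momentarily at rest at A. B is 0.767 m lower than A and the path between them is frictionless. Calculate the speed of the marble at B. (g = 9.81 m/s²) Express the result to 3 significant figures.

Equating total energy at the two states: mgh = ½mv²
v = √(2gh) = √(2 × 9.81 × 0.767) = √15.049 = 3.879 m/s

v = 3.88 m/s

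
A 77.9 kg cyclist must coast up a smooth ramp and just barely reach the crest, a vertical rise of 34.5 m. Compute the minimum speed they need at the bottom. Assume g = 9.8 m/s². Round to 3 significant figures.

v = 26.0 m/s

At the top they are momentarily at rest, so all KE converts to PE: ½mv² = mgh
v = √(2gh) = √(2 × 9.8 × 34.5) = 26.00 m/s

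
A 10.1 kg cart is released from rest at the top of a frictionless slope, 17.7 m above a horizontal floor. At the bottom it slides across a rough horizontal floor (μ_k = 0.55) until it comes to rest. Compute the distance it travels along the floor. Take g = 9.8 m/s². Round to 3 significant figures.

d = 32.2 m

Applying the work–energy principle:
At rest all PE has been dissipated by friction: mgh = μ_k m g d
d = h/μ_k = 17.7/0.55 = 32.18 m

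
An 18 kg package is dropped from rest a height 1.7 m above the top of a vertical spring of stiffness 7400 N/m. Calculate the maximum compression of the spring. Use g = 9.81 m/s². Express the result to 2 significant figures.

Measuring PE from the top of the relaxed spring, at max compression the package has dropped H + x with zero KE, so:
mg(H + x) = ½kx²
½(7400)x² − (18)(9.81)x − (18)(9.81)(1.7) = 0
3700x² − 176.6x − 300.2 = 0
x = [176.6 + √(31180 + 4.4428e+06)]/(2 × 3700) = 0.3097 m

x = 0.31 m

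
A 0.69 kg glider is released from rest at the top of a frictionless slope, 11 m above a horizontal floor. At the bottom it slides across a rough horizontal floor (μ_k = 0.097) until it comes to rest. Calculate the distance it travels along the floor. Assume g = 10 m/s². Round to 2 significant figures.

Energy at the top = energy at the end + work done against friction:
At rest all PE has been dissipated by friction: mgh = μ_k m g d
d = h/μ_k = 11/0.097 = 113.4 m

d = 110 m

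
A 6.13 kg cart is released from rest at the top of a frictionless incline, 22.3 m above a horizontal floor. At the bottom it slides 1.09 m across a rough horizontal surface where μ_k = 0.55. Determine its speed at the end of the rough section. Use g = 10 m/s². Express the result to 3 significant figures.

v = 20.8 m/s

Energy bookkeeping (friction removes W_f = μ_k N d):
mgh = ½mv² + μ_k m g d
W_f = μ_k mg d = (0.55)(6.13)(10)(1.09) = 36.75 J
½mv² = mgh − W_f = 1367.0 − 36.75 = 1330.2 J
v = √(2 × 1330.2/6.13) = 20.83 m/s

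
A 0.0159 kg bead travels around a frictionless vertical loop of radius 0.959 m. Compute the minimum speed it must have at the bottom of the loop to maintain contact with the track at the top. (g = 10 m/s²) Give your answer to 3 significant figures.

v = 6.92 m/s

At the top: mg = mv_top²/r ⇒ v_top² = gr = 9.590 m²/s²
Energy from bottom to top (height 2r): ½mv_bot² = ½mv_top² + mg(2r)
v_bot² = gr + 4gr = 5gr = 47.95
v_bot = √(5gr) = 6.925 m/s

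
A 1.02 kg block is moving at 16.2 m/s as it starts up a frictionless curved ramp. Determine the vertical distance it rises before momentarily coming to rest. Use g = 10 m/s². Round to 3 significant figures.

By energy conservation, ½mv² = mgh
h = v²/(2g) = 16.2²/(2 × 10) = 13.12 m

h = 13.1 m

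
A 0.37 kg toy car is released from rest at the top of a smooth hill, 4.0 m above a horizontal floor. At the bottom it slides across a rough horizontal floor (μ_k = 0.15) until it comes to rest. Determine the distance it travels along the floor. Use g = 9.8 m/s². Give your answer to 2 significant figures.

Applying the work–energy principle:
At rest all PE has been dissipated by friction: mgh = μ_k m g d
d = h/μ_k = 4.0/0.15 = 26.67 m

d = 27 m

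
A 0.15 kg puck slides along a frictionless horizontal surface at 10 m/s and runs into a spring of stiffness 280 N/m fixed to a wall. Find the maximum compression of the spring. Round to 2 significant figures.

All KE is stored as spring PE at maximum compression: ½mv² = ½kx²
x = v√(m/k) = 10 × √(0.15/280) = 0.2315 m

x = 0.23 m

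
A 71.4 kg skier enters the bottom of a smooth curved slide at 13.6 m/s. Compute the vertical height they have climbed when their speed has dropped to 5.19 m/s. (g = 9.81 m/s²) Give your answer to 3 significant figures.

h = 8.05 m

Energy balance between the two points: ½mv₁² = ½mv₂² + mgh
h = (v₁² − v₂²)/(2g) = (13.6² − 5.19²)/(2 × 9.81) = 8.054 m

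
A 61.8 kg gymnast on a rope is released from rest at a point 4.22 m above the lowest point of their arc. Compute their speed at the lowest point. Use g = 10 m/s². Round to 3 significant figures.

Mechanical energy is conserved (no friction): mgh = ½mv²
The mass cancels from both sides.
v = √(2gh) = √(2 × 10 × 4.22) = √84.400 = 9.187 m/s

v = 9.19 m/s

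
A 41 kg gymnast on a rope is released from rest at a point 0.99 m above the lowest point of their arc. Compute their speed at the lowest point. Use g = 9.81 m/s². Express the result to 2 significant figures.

v = 4.4 m/s

Mechanical energy is conserved (no friction): mgh = ½mv²
The mass cancels from both sides.
v = √(2gh) = √(2 × 9.81 × 0.99) = √19.424 = 4.407 m/s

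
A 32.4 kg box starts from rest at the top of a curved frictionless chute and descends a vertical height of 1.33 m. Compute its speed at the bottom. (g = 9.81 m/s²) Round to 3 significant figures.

v = 5.11 m/s

Energy conservation between the two points: mgh = ½mv²
The mass cancels from both sides.
v = √(2gh) = √(2 × 9.81 × 1.33) = √26.095 = 5.108 m/s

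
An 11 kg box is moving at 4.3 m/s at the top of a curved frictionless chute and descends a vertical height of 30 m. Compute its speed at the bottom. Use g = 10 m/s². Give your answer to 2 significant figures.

Mechanical energy is conserved (no friction): ½mv₀² + mgh = ½mv²
The mass cancels from both sides.
v² = v₀² + 2gh = (4.3)² + 2(10)(30) = 618.49
v = √618.49 = 24.87 m/s

v = 25 m/s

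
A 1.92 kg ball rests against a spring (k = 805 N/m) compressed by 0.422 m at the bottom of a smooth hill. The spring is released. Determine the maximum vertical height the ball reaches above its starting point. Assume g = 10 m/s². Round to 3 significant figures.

Energy conservation from release to the highest point: ½kx² = mgh
h = kx²/(2mg) = (805)(0.422)²/(2 × 1.92 × 10) = 3.733 m

h = 3.73 m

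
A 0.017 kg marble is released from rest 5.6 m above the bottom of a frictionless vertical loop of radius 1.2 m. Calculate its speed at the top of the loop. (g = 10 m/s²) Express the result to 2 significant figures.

v = 8.0 m/s

Energy conservation: mgh = ½mv_top² + mg(2r)
v_top² = 2g(h − 2r) = 2(10)(5.6 − 2.400) = 64.00
v_top = 8.000 m/s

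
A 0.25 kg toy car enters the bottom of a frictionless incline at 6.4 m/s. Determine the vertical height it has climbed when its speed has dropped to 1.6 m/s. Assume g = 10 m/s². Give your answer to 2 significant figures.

Energy balance between the two points: ½mv₁² = ½mv₂² + mgh
h = (v₁² − v₂²)/(2g) = (6.4² − 1.6²)/(2 × 10) = 1.920 m

h = 1.9 m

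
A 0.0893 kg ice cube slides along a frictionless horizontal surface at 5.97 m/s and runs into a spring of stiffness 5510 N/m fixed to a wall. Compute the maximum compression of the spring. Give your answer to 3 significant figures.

At max compression the cube is momentarily at rest: ½mv² = ½kx²
x = v√(m/k) = 5.97 × √(0.0893/5510) = 0.02403 m

x = 0.0240 m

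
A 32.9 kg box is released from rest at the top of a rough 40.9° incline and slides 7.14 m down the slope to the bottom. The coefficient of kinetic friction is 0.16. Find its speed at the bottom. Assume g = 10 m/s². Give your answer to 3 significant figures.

Work–energy: mg(L sinθ) − μ_k(mg cosθ)L = ½mv²
mgh = mgL sinθ = (32.9)(10)(7.14)sin40.9° = 1538.0 J
W_f = μ_k mg cosθ · L = (0.16)(32.9)(10)cos40.9°·7.14 = 284.1 J
½mv² = 1538.0 − 284.1 = 1253.9 J
v = √(2 × 1253.9/32.9) = 8.731 m/s

v = 8.73 m/s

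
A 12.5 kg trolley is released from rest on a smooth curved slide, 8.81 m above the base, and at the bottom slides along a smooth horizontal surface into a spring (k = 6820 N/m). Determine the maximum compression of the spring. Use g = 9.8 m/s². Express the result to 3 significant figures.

Gravitational PE at the top equals spring PE at max compression: mgh = ½kx²
x = √(2mgh/k) = √(2 × 12.5 × 9.8 × 8.81 / 6820) = 0.5626 m

x = 0.563 m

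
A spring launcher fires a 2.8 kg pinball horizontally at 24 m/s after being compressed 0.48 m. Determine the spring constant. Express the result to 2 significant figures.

k = 7000 N/m

½kx² = ½mv²
k = mv²/x² = (2.8)(24)²/(0.48)² = 7000 N/m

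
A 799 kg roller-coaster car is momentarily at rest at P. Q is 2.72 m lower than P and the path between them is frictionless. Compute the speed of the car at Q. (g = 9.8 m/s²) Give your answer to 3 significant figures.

v = 7.30 m/s

Energy conservation between the two points: mgh = ½mv²
v = √(2gh) = √(2 × 9.8 × 2.72) = √53.312 = 7.302 m/s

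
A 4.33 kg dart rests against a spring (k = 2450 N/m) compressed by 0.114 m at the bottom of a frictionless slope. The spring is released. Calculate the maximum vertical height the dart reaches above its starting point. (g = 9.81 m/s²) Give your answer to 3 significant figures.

h = 0.375 m

At maximum height the dart is at rest, so ½kx² = mgh
h = kx²/(2mg) = (2450)(0.114)²/(2 × 4.33 × 9.81) = 0.3748 m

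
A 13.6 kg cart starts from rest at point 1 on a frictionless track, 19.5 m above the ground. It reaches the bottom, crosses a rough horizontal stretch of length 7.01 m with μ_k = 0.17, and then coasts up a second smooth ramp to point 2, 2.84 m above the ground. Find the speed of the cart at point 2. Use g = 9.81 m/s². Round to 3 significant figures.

v = 17.4 m/s

Energy at 1: mgh₁ = (13.6)(9.81)(19.5) = 2601.6 J
Friction loss: W_f = μ_k mg d = 159.0 J
At 2: ½mv² + mgh₂ = mgh₁ − W_f
½mv² = 2601.6 − 159.0 − 378.90 = 2063.7 J
v = √(2 × 2063.7/13.6) = 17.42 m/s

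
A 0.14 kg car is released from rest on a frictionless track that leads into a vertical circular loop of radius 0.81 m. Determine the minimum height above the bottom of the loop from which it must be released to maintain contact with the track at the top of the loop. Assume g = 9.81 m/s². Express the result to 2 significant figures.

h = 2.0 m

At the top, for minimum speed gravity alone supplies the centripetal force: mg = mv_top²/r ⇒ v_top² = gr = 7.946 m²/s²
Energy conservation from release height h to the top (height 2r): mgh = ½mv_top² + mg(2r)
h = v_top²/(2g) + 2r = r/2 + 2r = 5r/2 = 2.025 m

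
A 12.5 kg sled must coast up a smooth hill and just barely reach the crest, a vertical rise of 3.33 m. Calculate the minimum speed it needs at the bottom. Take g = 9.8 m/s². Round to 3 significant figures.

v = 8.08 m/s

At the top it is momentarily at rest, so all KE converts to PE: ½mv² = mgh
v = √(2gh) = √(2 × 9.8 × 3.33) = 8.079 m/s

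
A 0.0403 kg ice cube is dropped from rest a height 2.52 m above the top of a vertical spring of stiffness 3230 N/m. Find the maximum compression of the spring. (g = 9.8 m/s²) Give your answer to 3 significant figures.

Let x be the compression. The total drop is H + x, and the cube is instantaneously at rest at max compression, so energy conservation gives:
mg(H + x) = ½kx²
½(3230)x² − (0.0403)(9.8)x − (0.0403)(9.8)(2.52) = 0
1615x² − 0.3949x − 0.9952 = 0
x = [0.3949 + √(0.1560 + 6429.3)]/(2 × 1615) = 0.02495 m

x = 0.0249 m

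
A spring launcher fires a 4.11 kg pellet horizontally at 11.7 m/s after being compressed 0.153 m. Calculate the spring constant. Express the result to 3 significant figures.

k = 24000 N/m

Spring PE at full compression equals KE at release: ½kx² = ½mv²
k = mv²/x² = (4.11)(11.7)²/(0.153)² = 24034 N/m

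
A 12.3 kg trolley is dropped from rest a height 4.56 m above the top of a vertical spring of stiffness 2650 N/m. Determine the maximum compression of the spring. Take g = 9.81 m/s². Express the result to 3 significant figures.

x = 0.692 m

Take the reference level at the top of the uncompressed spring. At max compression the trolley has fallen H + x and is momentarily at rest:
mg(H + x) = ½kx²
½(2650)x² − (12.3)(9.81)x − (12.3)(9.81)(4.56) = 0
1325x² − 120.7x − 550.2 = 0
x = [120.7 + √(14560 + 2.9162e+06)]/(2 × 1325) = 0.6915 m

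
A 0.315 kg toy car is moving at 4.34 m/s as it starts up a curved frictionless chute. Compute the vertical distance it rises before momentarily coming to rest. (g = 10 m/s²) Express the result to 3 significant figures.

h = 0.942 m

By energy conservation, ½mv² = mgh
h = v²/(2g) = 4.34²/(2 × 10) = 0.9418 m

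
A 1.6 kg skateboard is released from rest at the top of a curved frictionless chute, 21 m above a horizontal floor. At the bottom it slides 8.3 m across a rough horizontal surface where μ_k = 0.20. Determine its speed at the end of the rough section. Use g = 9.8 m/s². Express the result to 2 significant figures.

Energy bookkeeping (friction removes W_f = μ_k N d):
mgh = ½mv² + μ_k m g d
W_f = μ_k mg d = (0.20)(1.6)(9.8)(8.3) = 26.03 J
½mv² = mgh − W_f = 329.28 − 26.03 = 303.25 J
v = √(2 × 303.25/1.6) = 19.47 m/s

v = 19 m/s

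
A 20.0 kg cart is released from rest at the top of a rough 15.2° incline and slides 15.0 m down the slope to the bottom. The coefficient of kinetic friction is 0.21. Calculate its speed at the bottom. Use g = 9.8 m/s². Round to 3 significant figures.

v = 4.18 m/s

Energy: mgh = ½mv² + W_f, with h = L sinθ and W_f = μ_k (mg cosθ) L
mgh = mgL sinθ = (20.0)(9.8)(15.0)sin15.2° = 770.84 J
W_f = μ_k mg cosθ · L = (0.21)(20.0)(9.8)cos15.2°·15.0 = 595.8 J
½mv² = 770.84 − 595.8 = 175.04 J
v = √(2 × 175.04/20.0) = 4.184 m/s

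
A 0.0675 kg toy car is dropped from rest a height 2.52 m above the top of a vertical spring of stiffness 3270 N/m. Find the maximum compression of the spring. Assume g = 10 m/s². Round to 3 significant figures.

x = 0.0325 m

Let x be the compression. The total drop is H + x, and the car is instantaneously at rest at max compression, so energy conservation gives:
mg(H + x) = ½kx²
½(3270)x² − (0.0675)(10)x − (0.0675)(10)(2.52) = 0
1635x² − 0.6750x − 1.701 = 0
x = [0.6750 + √(0.4556 + 11125)]/(2 × 1635) = 0.03246 m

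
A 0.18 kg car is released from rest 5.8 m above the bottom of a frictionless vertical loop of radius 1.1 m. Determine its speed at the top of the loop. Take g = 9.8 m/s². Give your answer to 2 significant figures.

v = 8.4 m/s

Energy conservation: mgh = ½mv_top² + mg(2r)
v_top² = 2g(h − 2r) = 2(9.8)(5.8 − 2.200) = 70.56
v_top = 8.400 m/s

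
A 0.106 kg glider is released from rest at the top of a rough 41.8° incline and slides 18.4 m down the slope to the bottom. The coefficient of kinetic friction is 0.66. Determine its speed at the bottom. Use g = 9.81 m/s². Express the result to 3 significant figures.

Work–energy: mg(L sinθ) − μ_k(mg cosθ)L = ½mv²
mgh = mgL sinθ = (0.106)(9.81)(18.4)sin41.8° = 12.753 J
W_f = μ_k mg cosθ · L = (0.66)(0.106)(9.81)cos41.8°·18.4 = 9.414 J
½mv² = 12.753 − 9.414 = 3.3391 J
v = √(2 × 3.3391/0.106) = 7.937 m/s

v = 7.94 m/s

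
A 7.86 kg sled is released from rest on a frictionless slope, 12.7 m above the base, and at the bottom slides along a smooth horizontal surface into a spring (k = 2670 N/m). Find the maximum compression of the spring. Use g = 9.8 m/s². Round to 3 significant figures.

x = 0.856 m

Energy conservation (no friction) from release to max compression: mgh = ½kx²
x = √(2mgh/k) = √(2 × 7.86 × 9.8 × 12.7 / 2670) = 0.8560 m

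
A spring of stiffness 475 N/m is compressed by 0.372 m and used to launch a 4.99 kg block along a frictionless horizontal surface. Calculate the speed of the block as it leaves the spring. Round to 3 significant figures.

Spring PE converts entirely to kinetic energy: ½kx² = ½mv²
v = x√(k/m) = 0.372 × √(475/4.99) = 3.629 m/s

v = 3.63 m/s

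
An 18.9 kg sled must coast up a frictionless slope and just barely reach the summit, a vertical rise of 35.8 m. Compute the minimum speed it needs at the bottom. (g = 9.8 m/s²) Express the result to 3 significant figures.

At the top it is momentarily at rest, so all KE converts to PE: ½mv² = mgh
v = √(2gh) = √(2 × 9.8 × 35.8) = 26.49 m/s

v = 26.5 m/s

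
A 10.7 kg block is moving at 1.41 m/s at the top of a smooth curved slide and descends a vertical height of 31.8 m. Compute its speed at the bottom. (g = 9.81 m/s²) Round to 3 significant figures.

Mechanical energy is conserved (no friction): ½mv₀² + mgh = ½mv²
v² = v₀² + 2gh = (1.41)² + 2(9.81)(31.8) = 625.90
v = √625.90 = 25.02 m/s

v = 25.0 m/s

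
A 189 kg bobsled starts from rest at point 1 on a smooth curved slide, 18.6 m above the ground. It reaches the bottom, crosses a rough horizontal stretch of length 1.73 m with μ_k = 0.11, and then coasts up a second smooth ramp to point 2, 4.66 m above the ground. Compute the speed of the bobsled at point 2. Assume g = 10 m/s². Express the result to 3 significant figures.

Energy at 1: mgh₁ = (189)(10)(18.6) = 35154 J
Friction loss: W_f = μ_k mg d = 359.7 J
At 2: ½mv² + mgh₂ = mgh₁ − W_f
½mv² = 35154 − 359.7 − 8807.4 = 25987 J
v = √(2 × 25987/189) = 16.58 m/s

v = 16.6 m/s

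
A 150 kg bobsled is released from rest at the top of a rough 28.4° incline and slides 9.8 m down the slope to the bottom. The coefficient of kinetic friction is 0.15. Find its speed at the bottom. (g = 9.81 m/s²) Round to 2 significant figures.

v = 8.1 m/s

Energy: mgh = ½mv² + W_f, with h = L sinθ and W_f = μ_k (mg cosθ) L
mgh = mgL sinθ = (150)(9.81)(9.8)sin28.4° = 6858.8 J
W_f = μ_k mg cosθ · L = (0.15)(150)(9.81)cos28.4°·9.8 = 1903 J
½mv² = 6858.8 − 1903 = 4956.1 J
v = √(2 × 4956.1/150) = 8.129 m/s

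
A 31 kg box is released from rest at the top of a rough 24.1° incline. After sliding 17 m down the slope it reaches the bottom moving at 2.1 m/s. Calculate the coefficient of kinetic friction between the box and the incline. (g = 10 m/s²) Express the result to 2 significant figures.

μ_k = 0.43

Energy balance down the incline: mg L sinθ − ½mv² = μ_k (mg cosθ) L
mgL sinθ = 2151.9 J; ½mv² = 68.355 J
W_f = 2151.9 − 68.355 = 2084 J
μ_k = W_f/(mg cosθ · L) = 2084/(283.0 × 17) = 0.4331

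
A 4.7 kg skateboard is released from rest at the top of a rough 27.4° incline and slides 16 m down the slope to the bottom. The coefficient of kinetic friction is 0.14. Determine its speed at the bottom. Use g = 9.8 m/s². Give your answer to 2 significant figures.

v = 10 m/s

Energy: mgh = ½mv² + W_f, with h = L sinθ and W_f = μ_k (mg cosθ) L
mgh = mgL sinθ = (4.7)(9.8)(16)sin27.4° = 339.15 J
W_f = μ_k mg cosθ · L = (0.14)(4.7)(9.8)cos27.4°·16 = 91.60 J
½mv² = 339.15 − 91.60 = 247.55 J
v = √(2 × 247.55/4.7) = 10.26 m/s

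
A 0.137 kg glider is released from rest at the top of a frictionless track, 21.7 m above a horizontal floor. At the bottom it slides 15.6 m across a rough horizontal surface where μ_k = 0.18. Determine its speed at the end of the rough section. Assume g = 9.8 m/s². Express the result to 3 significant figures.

Energy bookkeeping (friction removes W_f = μ_k N d):
mgh = ½mv² + μ_k m g d
W_f = μ_k mg d = (0.18)(0.137)(9.8)(15.6) = 3.770 J
½mv² = mgh − W_f = 29.134 − 3.770 = 25.364 J
v = √(2 × 25.364/0.137) = 19.24 m/s

v = 19.2 m/s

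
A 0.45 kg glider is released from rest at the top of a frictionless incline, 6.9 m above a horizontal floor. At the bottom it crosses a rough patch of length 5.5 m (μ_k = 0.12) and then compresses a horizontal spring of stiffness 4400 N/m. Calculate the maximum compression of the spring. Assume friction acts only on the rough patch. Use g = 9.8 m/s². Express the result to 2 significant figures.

x = 0.11 m

Initial energy: E₁ = mgh = (0.45)(9.8)(6.9) = 30.429 J
Friction removes W_f = μ_k mg d = (0.12)(0.45)(9.8)(5.5) = 2.911 J
Energy reaching the spring: E = 30.429 − 2.911 = 27.518 J
At max compression ½kx² = E ⇒ x = √(2E/k) = √(2 × 27.518/4400) = 0.1118 m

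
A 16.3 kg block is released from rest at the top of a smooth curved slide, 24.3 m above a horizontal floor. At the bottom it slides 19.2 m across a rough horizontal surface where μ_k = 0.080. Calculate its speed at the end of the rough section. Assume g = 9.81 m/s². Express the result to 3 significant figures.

v = 21.1 m/s

Energy at the top = energy at the end + work done against friction:
mgh = ½mv² + μ_k m g d
W_f = μ_k mg d = (0.080)(16.3)(9.81)(19.2) = 245.6 J
½mv² = mgh − W_f = 3885.6 − 245.6 = 3640.0 J
v = √(2 × 3640.0/16.3) = 21.13 m/s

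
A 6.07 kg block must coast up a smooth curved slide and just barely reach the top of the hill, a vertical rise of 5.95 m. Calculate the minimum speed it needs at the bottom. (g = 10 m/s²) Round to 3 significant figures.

At the top it is momentarily at rest, so all KE converts to PE: ½mv² = mgh
v = √(2gh) = √(2 × 10 × 5.95) = 10.91 m/s

v = 10.9 m/s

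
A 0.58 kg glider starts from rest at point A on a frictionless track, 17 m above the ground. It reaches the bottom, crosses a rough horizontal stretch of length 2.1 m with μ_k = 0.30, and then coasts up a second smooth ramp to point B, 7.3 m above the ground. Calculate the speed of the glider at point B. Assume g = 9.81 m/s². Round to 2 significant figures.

Energy at A: mgh₁ = (0.58)(9.81)(17) = 96.727 J
Friction loss: W_f = μ_k mg d = 3.585 J
At B: ½mv² + mgh₂ = mgh₁ − W_f
½mv² = 96.727 − 3.585 − 41.536 = 51.606 J
v = √(2 × 51.606/0.58) = 13.34 m/s

v = 13 m/s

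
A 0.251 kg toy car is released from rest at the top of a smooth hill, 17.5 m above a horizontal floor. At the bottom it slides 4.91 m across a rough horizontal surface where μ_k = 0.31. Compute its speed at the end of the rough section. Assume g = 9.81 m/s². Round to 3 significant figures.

v = 17.7 m/s

Energy bookkeeping (friction removes W_f = μ_k N d):
mgh = ½mv² + μ_k m g d
W_f = μ_k mg d = (0.31)(0.251)(9.81)(4.91) = 3.748 J
½mv² = mgh − W_f = 43.090 − 3.748 = 39.343 J
v = √(2 × 39.343/0.251) = 17.71 m/s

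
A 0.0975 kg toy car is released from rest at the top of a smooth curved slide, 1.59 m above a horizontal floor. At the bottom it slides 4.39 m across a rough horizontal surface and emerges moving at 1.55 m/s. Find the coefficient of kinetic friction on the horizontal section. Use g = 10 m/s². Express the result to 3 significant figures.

Energy at the top = energy at the end + work done against friction:
mgh = ½mv² + μ_k m g d
mgh = 1.5503 J; ½mv² = 0.11712 J
W_f = 1.5503 − 0.11712 = 1.433 J
μ_k = W_f/(mg·d) = 1.433/(0.9750 × 4.39) = 0.3348

μ_k = 0.335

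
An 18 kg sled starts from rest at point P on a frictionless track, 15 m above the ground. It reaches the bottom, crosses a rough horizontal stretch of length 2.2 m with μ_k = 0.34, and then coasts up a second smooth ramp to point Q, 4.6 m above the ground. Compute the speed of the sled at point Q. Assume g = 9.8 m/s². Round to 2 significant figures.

v = 14 m/s

Energy at P: mgh₁ = (18)(9.8)(15) = 2646.0 J
Friction loss: W_f = μ_k mg d = 131.9 J
At Q: ½mv² + mgh₂ = mgh₁ − W_f
½mv² = 2646.0 − 131.9 − 811.44 = 1702.6 J
v = √(2 × 1702.6/18) = 13.75 m/s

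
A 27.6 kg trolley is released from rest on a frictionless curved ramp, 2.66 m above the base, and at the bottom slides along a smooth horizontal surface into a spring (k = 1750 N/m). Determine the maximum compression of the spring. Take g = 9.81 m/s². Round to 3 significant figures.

x = 0.907 m

Gravitational PE at the top equals spring PE at max compression: mgh = ½kx²
x = √(2mgh/k) = √(2 × 27.6 × 9.81 × 2.66 / 1750) = 0.9072 m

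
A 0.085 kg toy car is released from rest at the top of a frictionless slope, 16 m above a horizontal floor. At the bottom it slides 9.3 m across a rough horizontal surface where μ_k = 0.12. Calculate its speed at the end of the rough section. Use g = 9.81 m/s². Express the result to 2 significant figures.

Energy bookkeeping (friction removes W_f = μ_k N d):
mgh = ½mv² + μ_k m g d
W_f = μ_k mg d = (0.12)(0.085)(9.81)(9.3) = 0.9306 J
½mv² = mgh − W_f = 13.342 − 0.9306 = 12.411 J
v = √(2 × 12.411/0.085) = 17.09 m/s

v = 17 m/s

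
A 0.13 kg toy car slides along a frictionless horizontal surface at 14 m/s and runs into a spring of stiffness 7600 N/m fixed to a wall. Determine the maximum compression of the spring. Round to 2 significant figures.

Conservation of energy between contact and max compression: ½mv² = ½kx²
x = v√(m/k) = 14 × √(0.13/7600) = 0.05790 m

x = 0.058 m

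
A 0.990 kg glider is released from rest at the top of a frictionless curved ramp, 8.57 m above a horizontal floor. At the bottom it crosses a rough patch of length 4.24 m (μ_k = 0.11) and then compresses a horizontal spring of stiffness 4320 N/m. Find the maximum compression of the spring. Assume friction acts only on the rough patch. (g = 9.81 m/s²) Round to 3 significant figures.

x = 0.191 m

Initial energy: E₁ = mgh = (0.990)(9.81)(8.57) = 83.231 J
Friction removes W_f = μ_k mg d = (0.11)(0.990)(9.81)(4.24) = 4.530 J
Energy reaching the spring: E = 83.231 − 4.530 = 78.701 J
At max compression ½kx² = E ⇒ x = √(2E/k) = √(2 × 78.701/4320) = 0.1909 m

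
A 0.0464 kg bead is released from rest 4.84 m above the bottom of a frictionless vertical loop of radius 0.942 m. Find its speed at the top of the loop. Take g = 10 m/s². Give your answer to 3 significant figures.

Energy conservation: mgh = ½mv_top² + mg(2r)
v_top² = 2g(h − 2r) = 2(10)(4.84 − 1.884) = 59.12
v_top = 7.689 m/s

v = 7.69 m/s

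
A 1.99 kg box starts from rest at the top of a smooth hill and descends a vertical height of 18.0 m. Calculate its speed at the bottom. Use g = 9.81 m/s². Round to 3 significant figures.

v = 18.8 m/s

Equating total energy at the two states: mgh = ½mv²
The mass cancels from both sides.
v = √(2gh) = √(2 × 9.81 × 18.0) = √353.16 = 18.79 m/s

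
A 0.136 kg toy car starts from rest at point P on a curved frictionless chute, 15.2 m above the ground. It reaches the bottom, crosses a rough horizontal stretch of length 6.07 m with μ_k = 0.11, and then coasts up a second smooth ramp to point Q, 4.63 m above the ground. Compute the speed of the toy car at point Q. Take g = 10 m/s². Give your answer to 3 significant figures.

v = 14.1 m/s

Energy at P: mgh₁ = (0.136)(10)(15.2) = 20.672 J
Friction loss: W_f = μ_k mg d = 0.9081 J
At Q: ½mv² + mgh₂ = mgh₁ − W_f
½mv² = 20.672 − 0.9081 − 6.2968 = 13.467 J
v = √(2 × 13.467/0.136) = 14.07 m/s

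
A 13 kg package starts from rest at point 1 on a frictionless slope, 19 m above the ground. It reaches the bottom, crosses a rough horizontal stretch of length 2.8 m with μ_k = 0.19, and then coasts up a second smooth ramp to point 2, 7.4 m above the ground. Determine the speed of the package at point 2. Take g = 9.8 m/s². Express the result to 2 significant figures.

v = 15 m/s

Energy at 1: mgh₁ = (13)(9.8)(19) = 2420.6 J
Friction loss: W_f = μ_k mg d = 67.78 J
At 2: ½mv² + mgh₂ = mgh₁ − W_f
½mv² = 2420.6 − 67.78 − 942.76 = 1410.1 J
v = √(2 × 1410.1/13) = 14.73 m/s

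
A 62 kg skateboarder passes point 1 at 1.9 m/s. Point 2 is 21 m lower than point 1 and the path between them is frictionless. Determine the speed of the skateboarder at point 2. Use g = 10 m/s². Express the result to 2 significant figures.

v = 21 m/s

Equating total energy at the two states: ½mv₀² + mgh = ½mv²
v² = v₀² + 2gh = (1.9)² + 2(10)(21) = 423.61
v = √423.61 = 20.58 m/s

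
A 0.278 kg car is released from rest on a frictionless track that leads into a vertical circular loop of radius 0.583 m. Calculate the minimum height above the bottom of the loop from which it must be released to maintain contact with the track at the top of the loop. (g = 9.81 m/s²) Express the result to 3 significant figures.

h = 1.46 m

At the top, for minimum speed gravity alone supplies the centripetal force: mg = mv_top²/r ⇒ v_top² = gr = 5.719 m²/s²
Energy conservation from release height h to the top (height 2r): mgh = ½mv_top² + mg(2r)
h = v_top²/(2g) + 2r = r/2 + 2r = 5r/2 = 1.458 m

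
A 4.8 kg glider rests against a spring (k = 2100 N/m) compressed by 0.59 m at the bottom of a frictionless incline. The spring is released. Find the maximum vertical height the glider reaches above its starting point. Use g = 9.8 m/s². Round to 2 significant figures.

h = 7.8 m

At maximum height the glider is at rest, so ½kx² = mgh
h = kx²/(2mg) = (2100)(0.59)²/(2 × 4.8 × 9.8) = 7.770 m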